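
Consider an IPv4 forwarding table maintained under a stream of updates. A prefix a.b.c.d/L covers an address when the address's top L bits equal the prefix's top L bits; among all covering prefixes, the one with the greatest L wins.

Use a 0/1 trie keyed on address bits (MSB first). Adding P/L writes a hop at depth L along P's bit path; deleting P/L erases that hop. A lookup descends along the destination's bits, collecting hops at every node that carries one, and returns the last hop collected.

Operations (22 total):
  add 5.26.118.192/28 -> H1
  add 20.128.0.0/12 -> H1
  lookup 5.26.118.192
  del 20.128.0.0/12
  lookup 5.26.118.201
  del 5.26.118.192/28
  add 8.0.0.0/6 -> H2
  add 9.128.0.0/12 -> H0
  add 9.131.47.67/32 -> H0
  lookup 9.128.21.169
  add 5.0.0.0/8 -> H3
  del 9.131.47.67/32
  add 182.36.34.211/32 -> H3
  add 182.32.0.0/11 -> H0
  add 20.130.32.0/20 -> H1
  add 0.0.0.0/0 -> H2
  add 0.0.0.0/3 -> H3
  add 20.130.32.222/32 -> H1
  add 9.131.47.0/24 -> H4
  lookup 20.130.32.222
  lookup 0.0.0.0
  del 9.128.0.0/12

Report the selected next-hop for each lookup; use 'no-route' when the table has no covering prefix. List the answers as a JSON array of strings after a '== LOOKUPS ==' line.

Process each operation:
  + 5.26.118.192/28 (H1) depth=28
  + 20.128.0.0/12 (H1) depth=12
  Q 5.26.118.192: descend 0000010100011010011101101100 ; hops seen [H1] ; pick H1
  - 20.128.0.0/12 clear@12
  Q 5.26.118.201: descend 0000010100011010011101101100 ; hops seen [H1] ; pick H1
  - 5.26.118.192/28 clear@28
  + 8.0.0.0/6 (H2) depth=6
  + 9.128.0.0/12 (H0) depth=12
  + 9.131.47.67/32 (H0) depth=32
  Q 9.128.21.169: descend 00001001100000 ; hops seen [H2,H0] ; pick H0
  + 5.0.0.0/8 (H3) depth=8
  - 9.131.47.67/32 clear@32
  + 182.36.34.211/32 (H3) depth=32
  + 182.32.0.0/11 (H0) depth=11
  + 20.130.32.0/20 (H1) depth=20
  + 0.0.0.0/0 (H2) depth=0
  + 0.0.0.0/3 (H3) depth=3
  + 20.130.32.222/32 (H1) depth=32
  + 9.131.47.0/24 (H4) depth=24
  Q 20.130.32.222: descend 00010100100000100010000011011110 ; hops seen [H2,H3,H1,H1] ; pick H1
  Q 0.0.0.0: descend 00000 ; hops seen [H2,H3] ; pick H3
  - 9.128.0.0/12 clear@12

== LOOKUPS ==
["H1","H1","H0","H1","H3"]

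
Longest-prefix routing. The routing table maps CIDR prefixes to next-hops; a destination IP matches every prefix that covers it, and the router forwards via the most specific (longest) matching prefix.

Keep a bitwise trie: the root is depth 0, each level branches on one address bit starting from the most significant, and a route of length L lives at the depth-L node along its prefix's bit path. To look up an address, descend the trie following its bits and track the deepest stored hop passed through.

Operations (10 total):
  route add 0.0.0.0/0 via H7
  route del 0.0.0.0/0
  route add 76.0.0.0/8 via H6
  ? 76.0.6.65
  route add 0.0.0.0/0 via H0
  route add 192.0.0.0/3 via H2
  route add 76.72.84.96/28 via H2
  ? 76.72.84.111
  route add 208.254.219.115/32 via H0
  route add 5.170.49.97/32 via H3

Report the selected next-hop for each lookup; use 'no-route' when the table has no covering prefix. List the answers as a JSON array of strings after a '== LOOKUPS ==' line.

Process each operation:
  + 0.0.0.0/0 (H7) depth=0
  del 0.0.0.0/0 (clear depth 0)
  + 76.0.0.0/8 (H6) depth=8
  ? 76.0.6.65  path d0:-→d1:-→d2:-→d3:-→d4:-→d5:-→d6:-→d7:-→d8:H6  best=H6
  + 0.0.0.0/0 (H0) depth=0
  + 192.0.0.0/3 (H2) depth=3
  + 76.72.84.96/28 (H2) depth=28
  ? 76.72.84.111  path d0:H0→d1:-→d2:-→d3:-→d4:-→d5:-→d6:-→d7:-→d8:H6→d9:-→d10:-→d11:-→d12:-→d13:-→d14:-→d15:-→d16:-→d17:-→d18:-→d19:-→d20:-→d21:-→d22:-→d23:-→d24:-→d25:-→d26:-→d27:-→d28:H2  best=H2
  + 208.254.219.115/32 (H0) depth=32
  + 5.170.49.97/32 (H3) depth=32

== LOOKUPS ==
["H6","H2"]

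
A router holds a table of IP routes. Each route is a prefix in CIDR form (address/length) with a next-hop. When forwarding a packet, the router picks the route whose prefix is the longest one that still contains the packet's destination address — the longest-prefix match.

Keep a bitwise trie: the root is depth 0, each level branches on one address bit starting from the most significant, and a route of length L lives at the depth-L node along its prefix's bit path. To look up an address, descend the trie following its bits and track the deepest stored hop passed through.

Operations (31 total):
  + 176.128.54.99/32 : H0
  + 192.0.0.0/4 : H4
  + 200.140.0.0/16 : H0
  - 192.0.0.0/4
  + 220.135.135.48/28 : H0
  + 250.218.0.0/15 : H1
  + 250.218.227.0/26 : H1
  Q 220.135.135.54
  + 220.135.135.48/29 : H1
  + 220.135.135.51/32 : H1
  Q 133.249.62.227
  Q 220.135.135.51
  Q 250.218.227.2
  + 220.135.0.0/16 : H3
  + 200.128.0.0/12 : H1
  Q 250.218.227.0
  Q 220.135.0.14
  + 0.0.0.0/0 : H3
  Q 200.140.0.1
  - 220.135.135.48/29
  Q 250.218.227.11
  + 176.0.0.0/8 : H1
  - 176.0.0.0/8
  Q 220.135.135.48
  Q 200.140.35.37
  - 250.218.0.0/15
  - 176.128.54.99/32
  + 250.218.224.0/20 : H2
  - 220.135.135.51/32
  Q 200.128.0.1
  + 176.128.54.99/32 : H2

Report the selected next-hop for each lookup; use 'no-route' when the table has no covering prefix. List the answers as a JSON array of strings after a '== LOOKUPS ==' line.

Process each operation:
  add 176.128.54.99/32 -> H0 at depth 32
  add 192.0.0.0/4 -> H4 at depth 4
  add 200.140.0.0/16 -> H0 at depth 16
  - 192.0.0.0/4 clear@4
  add 220.135.135.48/28 -> H0 at depth 28
  add 250.218.0.0/15 -> H1 at depth 15
  add 250.218.227.0/26 -> H1 at depth 26
  ? 220.135.135.54  path d0:-→d1:-→d2:-→d3:-→d4:-→d5:-→d6:-→d7:-→d8:-→d9:-→d10:-→d11:-→d12:-→d13:-→d14:-→d15:-→d16:-→d17:-→d18:-→d19:-→d20:-→d21:-→d22:-→d23:-→d24:-→d25:-→d26:-→d27:-→d28:H0  best=H0
  add 220.135.135.48/29 -> H1 at depth 29
  add 220.135.135.51/32 -> H1 at depth 32
  ? 133.249.62.227  path d0:-→d1:-→d2:-  best=no-route
  ? 220.135.135.51  path d0:-→d1:-→d2:-→d3:-→d4:-→d5:-→d6:-→d7:-→d8:-→d9:-→d10:-→d11:-→d12:-→d13:-→d14:-→d15:-→d16:-→d17:-→d18:-→d19:-→d20:-→d21:-→d22:-→d23:-→d24:-→d25:-→d26:-→d27:-→d28:H0→d29:H1→d30:-→d31:-→d32:H1  best=H1
  ? 250.218.227.2  path d0:-→d1:-→d2:-→d3:-→d4:-→d5:-→d6:-→d7:-→d8:-→d9:-→d10:-→d11:-→d12:-→d13:-→d14:-→d15:H1→d16:-→d17:-→d18:-→d19:-→d20:-→d21:-→d22:-→d23:-→d24:-→d25:-→d26:H1  best=H1
  add 220.135.0.0/16 -> H3 at depth 16
  add 200.128.0.0/12 -> H1 at depth 12
  ? 250.218.227.0  path d0:-→d1:-→d2:-→d3:-→d4:-→d5:-→d6:-→d7:-→d8:-→d9:-→d10:-→d11:-→d12:-→d13:-→d14:-→d15:H1→d16:-→d17:-→d18:-→d19:-→d20:-→d21:-→d22:-→d23:-→d24:-→d25:-→d26:H1  best=H1
  ? 220.135.0.14  path d0:-→d1:-→d2:-→d3:-→d4:-→d5:-→d6:-→d7:-→d8:-→d9:-→d10:-→d11:-→d12:-→d13:-→d14:-→d15:-→d16:H3  best=H3
  add 0.0.0.0/0 -> H3 at depth 0
  ? 200.140.0.1  path d0:H3→d1:-→d2:-→d3:-→d4:-→d5:-→d6:-→d7:-→d8:-→d9:-→d10:-→d11:-→d12:H1→d13:-→d14:-→d15:-→d16:H0  best=H0
  - 220.135.135.48/29 clear@29
  ? 250.218.227.11  path d0:H3→d1:-→d2:-→d3:-→d4:-→d5:-→d6:-→d7:-→d8:-→d9:-→d10:-→d11:-→d12:-→d13:-→d14:-→d15:H1→d16:-→d17:-→d18:-→d19:-→d20:-→d21:-→d22:-→d23:-→d24:-→d25:-→d26:H1  best=H1
  add 176.0.0.0/8 -> H1 at depth 8
  - 176.0.0.0/8 clear@8
  ? 220.135.135.48  path d0:H3→d1:-→d2:-→d3:-→d4:-→d5:-→d6:-→d7:-→d8:-→d9:-→d10:-→d11:-→d12:-→d13:-→d14:-→d15:-→d16:H3→d17:-→d18:-→d19:-→d20:-→d21:-→d22:-→d23:-→d24:-→d25:-→d26:-→d27:-→d28:H0→d29:-→d30:-  best=H0
  ? 200.140.35.37  path d0:H3→d1:-→d2:-→d3:-→d4:-→d5:-→d6:-→d7:-→d8:-→d9:-→d10:-→d11:-→d12:H1→d13:-→d14:-→d15:-→d16:H0  best=H0
  - 250.218.0.0/15 clear@15
  - 176.128.54.99/32 clear@32
  add 250.218.224.0/20 -> H2 at depth 20
  - 220.135.135.51/32 clear@32
  ? 200.128.0.1  path d0:H3→d1:-→d2:-→d3:-→d4:-→d5:-→d6:-→d7:-→d8:-→d9:-→d10:-→d11:-→d12:H1  best=H1
  add 176.128.54.99/32 -> H2 at depth 32

== LOOKUPS ==
["H0","no-route","H1","H1","H1","H3","H0","H1","H0","H0","H1"]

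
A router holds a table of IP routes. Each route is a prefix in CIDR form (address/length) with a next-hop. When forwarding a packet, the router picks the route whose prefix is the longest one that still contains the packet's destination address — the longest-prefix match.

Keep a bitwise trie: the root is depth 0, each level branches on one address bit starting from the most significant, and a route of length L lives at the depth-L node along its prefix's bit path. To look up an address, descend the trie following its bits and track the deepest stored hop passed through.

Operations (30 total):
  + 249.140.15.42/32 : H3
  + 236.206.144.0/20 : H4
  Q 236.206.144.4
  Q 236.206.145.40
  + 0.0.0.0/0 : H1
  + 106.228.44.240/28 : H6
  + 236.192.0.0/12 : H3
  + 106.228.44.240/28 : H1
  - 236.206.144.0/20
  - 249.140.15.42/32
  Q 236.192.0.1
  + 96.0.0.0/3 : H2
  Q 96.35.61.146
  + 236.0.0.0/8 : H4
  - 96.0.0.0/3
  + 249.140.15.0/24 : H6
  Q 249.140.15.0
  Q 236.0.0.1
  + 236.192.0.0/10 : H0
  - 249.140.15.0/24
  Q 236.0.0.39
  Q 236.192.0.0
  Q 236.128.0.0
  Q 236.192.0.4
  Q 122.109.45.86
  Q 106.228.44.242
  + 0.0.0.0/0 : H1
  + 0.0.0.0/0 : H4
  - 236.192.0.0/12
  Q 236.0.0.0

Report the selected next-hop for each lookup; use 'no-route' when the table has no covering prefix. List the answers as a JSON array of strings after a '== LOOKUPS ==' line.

Trace:
  add 249.140.15.42/32 -> H3 at depth 32
  add 236.206.144.0/20 -> H4 at depth 20
  lookup 236.206.144.4: bits 11101100110011101001 walk d0:-→d1:-→d2:-→d3:-→d4:-→d5:-→d6:-→d7:-→d8:-→d9:-→d10:-→d11:-→d12:-→d13:-→d14:-→d15:-→d16:-→d17:-→d18:-→d19:-→d20:H4 -> H4
  lookup 236.206.145.40: bits 11101100110011101001 walk d0:-→d1:-→d2:-→d3:-→d4:-→d5:-→d6:-→d7:-→d8:-→d9:-→d10:-→d11:-→d12:-→d13:-→d14:-→d15:-→d16:-→d17:-→d18:-→d19:-→d20:H4 -> H4
  add 0.0.0.0/0 -> H1 at depth 0
  add 106.228.44.240/28 -> H6 at depth 28
  add 236.192.0.0/12 -> H3 at depth 12
  add 106.228.44.240/28 -> H1 at depth 28
  del 236.206.144.0/20 (clear depth 20)
  del 249.140.15.42/32 (clear depth 32)
  lookup 236.192.0.1: bits 111011001100 walk d0:H1→d1:-→d2:-→d3:-→d4:-→d5:-→d6:-→d7:-→d8:-→d9:-→d10:-→d11:-→d12:H3 -> H3
  add 96.0.0.0/3 -> H2 at depth 3
  lookup 96.35.61.146: bits 0110 walk d0:H1→d1:-→d2:-→d3:H2→d4:- -> H2
  add 236.0.0.0/8 -> H4 at depth 8
  del 96.0.0.0/3 (clear depth 3)
  add 249.140.15.0/24 -> H6 at depth 24
  lookup 249.140.15.0: bits 11111001100011000000111100 walk d0:H1→d1:-→d2:-→d3:-→d4:-→d5:-→d6:-→d7:-→d8:-→d9:-→d10:-→d11:-→d12:-→d13:-→d14:-→d15:-→d16:-→d17:-→d18:-→d19:-→d20:-→d21:-→d22:-→d23:-→d24:H6→d25:-→d26:- -> H6
  lookup 236.0.0.1: bits 11101100 walk d0:H1→d1:-→d2:-→d3:-→d4:-→d5:-→d6:-→d7:-→d8:H4 -> H4
  add 236.192.0.0/10 -> H0 at depth 10
  del 249.140.15.0/24 (clear depth 24)
  lookup 236.0.0.39: bits 11101100 walk d0:H1→d1:-→d2:-→d3:-→d4:-→d5:-→d6:-→d7:-→d8:H4 -> H4
  lookup 236.192.0.0: bits 111011001100 walk d0:H1→d1:-→d2:-→d3:-→d4:-→d5:-→d6:-→d7:-→d8:H4→d9:-→d10:H0→d11:-→d12:H3 -> H3
  lookup 236.128.0.0: bits 111011001 walk d0:H1→d1:-→d2:-→d3:-→d4:-→d5:-→d6:-→d7:-→d8:H4→d9:- -> H4
  lookup 236.192.0.4: bits 111011001100 walk d0:H1→d1:-→d2:-→d3:-→d4:-→d5:-→d6:-→d7:-→d8:H4→d9:-→d10:H0→d11:-→d12:H3 -> H3
  lookup 122.109.45.86: bits 011 walk d0:H1→d1:-→d2:-→d3:- -> H1
  lookup 106.228.44.242: bits 0110101011100100001011001111 walk d0:H1→d1:-→d2:-→d3:-→d4:-→d5:-→d6:-→d7:-→d8:-→d9:-→d10:-→d11:-→d12:-→d13:-→d14:-→d15:-→d16:-→d17:-→d18:-→d19:-→d20:-→d21:-→d22:-→d23:-→d24:-→d25:-→d26:-→d27:-→d28:H1 -> H1
  add 0.0.0.0/0 -> H1 at depth 0
  add 0.0.0.0/0 -> H4 at depth 0
  del 236.192.0.0/12 (clear depth 12)
  lookup 236.0.0.0: bits 11101100 walk d0:H4→d1:-→d2:-→d3:-→d4:-→d5:-→d6:-→d7:-→d8:H4 -> H4

== LOOKUPS ==
["H4","H4","H3","H2","H6","H4","H4","H3","H4","H3","H1","H1","H4"]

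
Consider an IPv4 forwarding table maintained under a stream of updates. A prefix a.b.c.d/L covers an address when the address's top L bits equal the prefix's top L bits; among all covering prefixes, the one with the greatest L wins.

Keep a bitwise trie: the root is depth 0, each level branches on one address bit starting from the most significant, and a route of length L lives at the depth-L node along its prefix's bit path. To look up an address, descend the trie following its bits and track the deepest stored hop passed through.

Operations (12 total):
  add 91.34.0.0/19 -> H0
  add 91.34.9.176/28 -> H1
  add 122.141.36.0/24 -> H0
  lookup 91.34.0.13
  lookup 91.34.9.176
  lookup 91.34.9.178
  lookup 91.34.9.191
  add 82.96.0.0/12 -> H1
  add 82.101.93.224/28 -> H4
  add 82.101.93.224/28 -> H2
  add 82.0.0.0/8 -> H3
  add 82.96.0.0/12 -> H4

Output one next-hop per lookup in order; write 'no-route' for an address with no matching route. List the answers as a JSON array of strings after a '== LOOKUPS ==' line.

Process each operation:
  + 91.34.0.0/19 (H0) depth=19
  + 91.34.9.176/28 (H1) depth=28
  + 122.141.36.0/24 (H0) depth=24
  ? 91.34.0.13  path d0:-→d1:-→d2:-→d3:-→d4:-→d5:-→d6:-→d7:-→d8:-→d9:-→d10:-→d11:-→d12:-→d13:-→d14:-→d15:-→d16:-→d17:-→d18:-→d19:H0→d20:-  best=H0
  ? 91.34.9.176  path d0:-→d1:-→d2:-→d3:-→d4:-→d5:-→d6:-→d7:-→d8:-→d9:-→d10:-→d11:-→d12:-→d13:-→d14:-→d15:-→d16:-→d17:-→d18:-→d19:H0→d20:-→d21:-→d22:-→d23:-→d24:-→d25:-→d26:-→d27:-→d28:H1  best=H1
  ? 91.34.9.178  path d0:-→d1:-→d2:-→d3:-→d4:-→d5:-→d6:-→d7:-→d8:-→d9:-→d10:-→d11:-→d12:-→d13:-→d14:-→d15:-→d16:-→d17:-→d18:-→d19:H0→d20:-→d21:-→d22:-→d23:-→d24:-→d25:-→d26:-→d27:-→d28:H1  best=H1
  ? 91.34.9.191  path d0:-→d1:-→d2:-→d3:-→d4:-→d5:-→d6:-→d7:-→d8:-→d9:-→d10:-→d11:-→d12:-→d13:-→d14:-→d15:-→d16:-→d17:-→d18:-→d19:H0→d20:-→d21:-→d22:-→d23:-→d24:-→d25:-→d26:-→d27:-→d28:H1  best=H1
  + 82.96.0.0/12 (H1) depth=12
  + 82.101.93.224/28 (H4) depth=28
  + 82.101.93.224/28 (H2) depth=28
  + 82.0.0.0/8 (H3) depth=8
  + 82.96.0.0/12 (H4) depth=12

== LOOKUPS ==
["H0","H1","H1","H1"]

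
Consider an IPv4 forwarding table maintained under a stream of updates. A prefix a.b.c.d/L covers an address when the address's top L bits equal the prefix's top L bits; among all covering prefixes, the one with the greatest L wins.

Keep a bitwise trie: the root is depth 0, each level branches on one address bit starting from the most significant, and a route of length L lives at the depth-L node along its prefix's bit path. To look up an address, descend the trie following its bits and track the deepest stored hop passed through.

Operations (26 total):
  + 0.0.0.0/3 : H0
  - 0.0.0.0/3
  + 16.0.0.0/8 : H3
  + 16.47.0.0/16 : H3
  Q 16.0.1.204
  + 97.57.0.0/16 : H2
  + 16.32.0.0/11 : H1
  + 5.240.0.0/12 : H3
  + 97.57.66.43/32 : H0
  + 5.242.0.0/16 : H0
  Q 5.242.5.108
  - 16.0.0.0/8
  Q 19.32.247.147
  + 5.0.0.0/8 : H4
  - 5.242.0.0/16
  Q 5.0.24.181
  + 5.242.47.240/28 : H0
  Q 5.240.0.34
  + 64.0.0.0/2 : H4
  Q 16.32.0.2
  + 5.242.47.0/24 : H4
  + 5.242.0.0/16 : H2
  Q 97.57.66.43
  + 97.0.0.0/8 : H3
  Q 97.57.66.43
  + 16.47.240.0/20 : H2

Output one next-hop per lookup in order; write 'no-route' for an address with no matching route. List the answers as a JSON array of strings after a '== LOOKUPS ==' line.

Process each operation:
  + 0.0.0.0/3 (H0) depth=3
  - 0.0.0.0/3 clear@3
  + 16.0.0.0/8 (H3) depth=8
  + 16.47.0.0/16 (H3) depth=16
  lookup 16.0.1.204: bits 0001000000 walk d0:-→d1:-→d2:-→d3:-→d4:-→d5:-→d6:-→d7:-→d8:H3→d9:-→d10:- -> H3
  + 97.57.0.0/16 (H2) depth=16
  + 16.32.0.0/11 (H1) depth=11
  + 5.240.0.0/12 (H3) depth=12
  + 97.57.66.43/32 (H0) depth=32
  + 5.242.0.0/16 (H0) depth=16
  lookup 5.242.5.108: bits 0000010111110010 walk d0:-→d1:-→d2:-→d3:-→d4:-→d5:-→d6:-→d7:-→d8:-→d9:-→d10:-→d11:-→d12:H3→d13:-→d14:-→d15:-→d16:H0 -> H0
  - 16.0.0.0/8 clear@8
  lookup 19.32.247.147: bits 000100 walk d0:-→d1:-→d2:-→d3:-→d4:-→d5:-→d6:- -> no-route
  + 5.0.0.0/8 (H4) depth=8
  - 5.242.0.0/16 clear@16
  lookup 5.0.24.181: bits 00000101 walk d0:-→d1:-→d2:-→d3:-→d4:-→d5:-→d6:-→d7:-→d8:H4 -> H4
  + 5.242.47.240/28 (H0) depth=28
  lookup 5.240.0.34: bits 00000101111100 walk d0:-→d1:-→d2:-→d3:-→d4:-→d5:-→d6:-→d7:-→d8:H4→d9:-→d10:-→d11:-→d12:H3→d13:-→d14:- -> H3
  + 64.0.0.0/2 (H4) depth=2
  lookup 16.32.0.2: bits 000100000010 walk d0:-→d1:-→d2:-→d3:-→d4:-→d5:-→d6:-→d7:-→d8:-→d9:-→d10:-→d11:H1→d12:- -> H1
  + 5.242.47.0/24 (H4) depth=24
  + 5.242.0.0/16 (H2) depth=16
  lookup 97.57.66.43: bits 01100001001110010100001000101011 walk d0:-→d1:-→d2:H4→d3:-→d4:-→d5:-→d6:-→d7:-→d8:-→d9:-→d10:-→d11:-→d12:-→d13:-→d14:-→d15:-→d16:H2→d17:-→d18:-→d19:-→d20:-→d21:-→d22:-→d23:-→d24:-→d25:-→d26:-→d27:-→d28:-→d29:-→d30:-→d31:-→d32:H0 -> H0
  + 97.0.0.0/8 (H3) depth=8
  lookup 97.57.66.43: bits 01100001001110010100001000101011 walk d0:-→d1:-→d2:H4→d3:-→d4:-→d5:-→d6:-→d7:-→d8:H3→d9:-→d10:-→d11:-→d12:-→d13:-→d14:-→d15:-→d16:H2→d17:-→d18:-→d19:-→d20:-→d21:-→d22:-→d23:-→d24:-→d25:-→d26:-→d27:-→d28:-→d29:-→d30:-→d31:-→d32:H0 -> H0
  + 16.47.240.0/20 (H2) depth=20

== LOOKUPS ==
["H3","H0","no-route","H4","H3","H1","H0","H0"]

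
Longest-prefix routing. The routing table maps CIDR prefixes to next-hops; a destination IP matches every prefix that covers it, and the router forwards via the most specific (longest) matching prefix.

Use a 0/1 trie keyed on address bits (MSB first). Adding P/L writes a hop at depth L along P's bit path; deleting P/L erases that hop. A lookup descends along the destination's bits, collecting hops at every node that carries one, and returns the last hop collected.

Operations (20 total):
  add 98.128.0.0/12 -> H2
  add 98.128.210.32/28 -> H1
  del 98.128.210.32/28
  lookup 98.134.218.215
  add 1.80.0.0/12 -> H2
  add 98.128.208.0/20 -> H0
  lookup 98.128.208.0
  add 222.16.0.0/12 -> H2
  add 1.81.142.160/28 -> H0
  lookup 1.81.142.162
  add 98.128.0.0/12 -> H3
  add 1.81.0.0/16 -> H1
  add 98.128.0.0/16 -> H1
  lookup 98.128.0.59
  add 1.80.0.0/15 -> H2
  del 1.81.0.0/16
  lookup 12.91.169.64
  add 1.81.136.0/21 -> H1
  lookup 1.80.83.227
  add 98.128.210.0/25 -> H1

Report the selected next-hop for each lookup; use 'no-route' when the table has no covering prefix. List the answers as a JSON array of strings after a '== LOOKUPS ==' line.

Process each operation:
  add 98.128.0.0/12 -> H2 at depth 12
  add 98.128.210.32/28 -> H1 at depth 28
  - 98.128.210.32/28 clear@28
  ? 98.134.218.215  path d0:-→d1:-→d2:-→d3:-→d4:-→d5:-→d6:-→d7:-→d8:-→d9:-→d10:-→d11:-→d12:H2→d13:-  best=H2
  add 1.80.0.0/12 -> H2 at depth 12
  add 98.128.208.0/20 -> H0 at depth 20
  ? 98.128.208.0  path d0:-→d1:-→d2:-→d3:-→d4:-→d5:-→d6:-→d7:-→d8:-→d9:-→d10:-→d11:-→d12:H2→d13:-→d14:-→d15:-→d16:-→d17:-→d18:-→d19:-→d20:H0→d21:-→d22:-  best=H0
  add 222.16.0.0/12 -> H2 at depth 12
  add 1.81.142.160/28 -> H0 at depth 28
  ? 1.81.142.162  path d0:-→d1:-→d2:-→d3:-→d4:-→d5:-→d6:-→d7:-→d8:-→d9:-→d10:-→d11:-→d12:H2→d13:-→d14:-→d15:-→d16:-→d17:-→d18:-→d19:-→d20:-→d21:-→d22:-→d23:-→d24:-→d25:-→d26:-→d27:-→d28:H0  best=H0
  add 98.128.0.0/12 -> H3 at depth 12
  add 1.81.0.0/16 -> H1 at depth 16
  add 98.128.0.0/16 -> H1 at depth 16
  ? 98.128.0.59  path d0:-→d1:-→d2:-→d3:-→d4:-→d5:-→d6:-→d7:-→d8:-→d9:-→d10:-→d11:-→d12:H3→d13:-→d14:-→d15:-→d16:H1  best=H1
  add 1.80.0.0/15 -> H2 at depth 15
  - 1.81.0.0/16 clear@16
  ? 12.91.169.64  path d0:-→d1:-→d2:-→d3:-→d4:-  best=no-route
  add 1.81.136.0/21 -> H1 at depth 21
  ? 1.80.83.227  path d0:-→d1:-→d2:-→d3:-→d4:-→d5:-→d6:-→d7:-→d8:-→d9:-→d10:-→d11:-→d12:H2→d13:-→d14:-→d15:H2  best=H2
  add 98.128.210.0/25 -> H1 at depth 25

== LOOKUPS ==
["H2","H0","H0","H1","no-route","H2"]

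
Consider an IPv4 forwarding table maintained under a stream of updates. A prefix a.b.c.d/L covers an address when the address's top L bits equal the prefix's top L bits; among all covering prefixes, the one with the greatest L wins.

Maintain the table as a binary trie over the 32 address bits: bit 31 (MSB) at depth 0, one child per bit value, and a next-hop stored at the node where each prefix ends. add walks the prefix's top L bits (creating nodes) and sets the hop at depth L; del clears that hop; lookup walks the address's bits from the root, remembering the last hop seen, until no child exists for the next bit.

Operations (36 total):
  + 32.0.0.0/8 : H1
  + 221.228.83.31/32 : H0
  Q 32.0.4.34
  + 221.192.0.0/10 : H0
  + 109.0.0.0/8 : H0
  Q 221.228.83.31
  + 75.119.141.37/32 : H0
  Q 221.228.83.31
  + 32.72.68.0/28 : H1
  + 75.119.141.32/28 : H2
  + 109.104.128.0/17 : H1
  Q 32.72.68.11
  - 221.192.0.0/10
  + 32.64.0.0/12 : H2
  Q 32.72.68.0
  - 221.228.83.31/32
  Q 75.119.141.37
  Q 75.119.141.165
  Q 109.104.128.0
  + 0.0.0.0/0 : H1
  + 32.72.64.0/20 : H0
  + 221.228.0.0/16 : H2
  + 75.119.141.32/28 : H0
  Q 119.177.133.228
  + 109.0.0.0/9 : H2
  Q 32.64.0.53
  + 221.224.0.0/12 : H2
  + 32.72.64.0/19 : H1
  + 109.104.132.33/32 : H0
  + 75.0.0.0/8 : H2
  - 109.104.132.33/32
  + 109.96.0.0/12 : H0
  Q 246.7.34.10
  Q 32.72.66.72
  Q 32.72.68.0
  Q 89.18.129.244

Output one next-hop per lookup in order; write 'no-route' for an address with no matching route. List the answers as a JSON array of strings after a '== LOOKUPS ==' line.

Apply in order:
  + 32.0.0.0/8 (H1) depth=8
  + 221.228.83.31/32 (H0) depth=32
  lookup 32.0.4.34: bits 00100000 walk d0:-→d1:-→d2:-→d3:-→d4:-→d5:-→d6:-→d7:-→d8:H1 -> H1
  + 221.192.0.0/10 (H0) depth=10
  + 109.0.0.0/8 (H0) depth=8
  lookup 221.228.83.31: bits 11011101111001000101001100011111 walk d0:-→d1:-→d2:-→d3:-→d4:-→d5:-→d6:-→d7:-→d8:-→d9:-→d10:H0→d11:-→d12:-→d13:-→d14:-→d15:-→d16:-→d17:-→d18:-→d19:-→d20:-→d21:-→d22:-→d23:-→d24:-→d25:-→d26:-→d27:-→d28:-→d29:-→d30:-→d31:-→d32:H0 -> H0
  + 75.119.141.37/32 (H0) depth=32
  lookup 221.228.83.31: bits 11011101111001000101001100011111 walk d0:-→d1:-→d2:-→d3:-→d4:-→d5:-→d6:-→d7:-→d8:-→d9:-→d10:H0→d11:-→d12:-→d13:-→d14:-→d15:-→d16:-→d17:-→d18:-→d19:-→d20:-→d21:-→d22:-→d23:-→d24:-→d25:-→d26:-→d27:-→d28:-→d29:-→d30:-→d31:-→d32:H0 -> H0
  + 32.72.68.0/28 (H1) depth=28
  + 75.119.141.32/28 (H2) depth=28
  + 109.104.128.0/17 (H1) depth=17
  lookup 32.72.68.11: bits 0010000001001000010001000000 walk d0:-→d1:-→d2:-→d3:-→d4:-→d5:-→d6:-→d7:-→d8:H1→d9:-→d10:-→d11:-→d12:-→d13:-→d14:-→d15:-→d16:-→d17:-→d18:-→d19:-→d20:-→d21:-→d22:-→d23:-→d24:-→d25:-→d26:-→d27:-→d28:H1 -> H1
  del 221.192.0.0/10 (clear depth 10)
  + 32.64.0.0/12 (H2) depth=12
  lookup 32.72.68.0: bits 0010000001001000010001000000 walk d0:-→d1:-→d2:-→d3:-→d4:-→d5:-→d6:-→d7:-→d8:H1→d9:-→d10:-→d11:-→d12:H2→d13:-→d14:-→d15:-→d16:-→d17:-→d18:-→d19:-→d20:-→d21:-→d22:-→d23:-→d24:-→d25:-→d26:-→d27:-→d28:H1 -> H1
  del 221.228.83.31/32 (clear depth 32)
  lookup 75.119.141.37: bits 01001011011101111000110100100101 walk d0:-→d1:-→d2:-→d3:-→d4:-→d5:-→d6:-→d7:-→d8:-→d9:-→d10:-→d11:-→d12:-→d13:-→d14:-→d15:-→d16:-→d17:-→d18:-→d19:-→d20:-→d21:-→d22:-→d23:-→d24:-→d25:-→d26:-→d27:-→d28:H2→d29:-→d30:-→d31:-→d32:H0 -> H0
  lookup 75.119.141.165: bits 010010110111011110001101 walk d0:-→d1:-→d2:-→d3:-→d4:-→d5:-→d6:-→d7:-→d8:-→d9:-→d10:-→d11:-→d12:-→d13:-→d14:-→d15:-→d16:-→d17:-→d18:-→d19:-→d20:-→d21:-→d22:-→d23:-→d24:- -> no-route
  lookup 109.104.128.0: bits 01101101011010001 walk d0:-→d1:-→d2:-→d3:-→d4:-→d5:-→d6:-→d7:-→d8:H0→d9:-→d10:-→d11:-→d12:-→d13:-→d14:-→d15:-→d16:-→d17:H1 -> H1
  + 0.0.0.0/0 (H1) depth=0
  + 32.72.64.0/20 (H0) depth=20
  + 221.228.0.0/16 (H2) depth=16
  + 75.119.141.32/28 (H0) depth=28
  lookup 119.177.133.228: bits 011 walk d0:H1→d1:-→d2:-→d3:- -> H1
  + 109.0.0.0/9 (H2) depth=9
  lookup 32.64.0.53: bits 001000000100 walk d0:H1→d1:-→d2:-→d3:-→d4:-→d5:-→d6:-→d7:-→d8:H1→d9:-→d10:-→d11:-→d12:H2 -> H2
  + 221.224.0.0/12 (H2) depth=12
  + 32.72.64.0/19 (H1) depth=19
  + 109.104.132.33/32 (H0) depth=32
  + 75.0.0.0/8 (H2) depth=8
  del 109.104.132.33/32 (clear depth 32)
  + 109.96.0.0/12 (H0) depth=12
  lookup 246.7.34.10: bits 11 walk d0:H1→d1:-→d2:- -> H1
  lookup 32.72.66.72: bits 001000000100100001000 walk d0:H1→d1:-→d2:-→d3:-→d4:-→d5:-→d6:-→d7:-→d8:H1→d9:-→d10:-→d11:-→d12:H2→d13:-→d14:-→d15:-→d16:-→d17:-→d18:-→d19:H1→d20:H0→d21:- -> H0
  lookup 32.72.68.0: bits 0010000001001000010001000000 walk d0:H1→d1:-→d2:-→d3:-→d4:-→d5:-→d6:-→d7:-→d8:H1→d9:-→d10:-→d11:-→d12:H2→d13:-→d14:-→d15:-→d16:-→d17:-→d18:-→d19:H1→d20:H0→d21:-→d22:-→d23:-→d24:-→d25:-→d26:-→d27:-→d28:H1 -> H1
  lookup 89.18.129.244: bits 010 walk d0:H1→d1:-→d2:-→d3:- -> H1

== LOOKUPS ==
["H1","H0","H0","H1","H1","H0","no-route","H1","H1","H2","H1","H0","H1","H1"]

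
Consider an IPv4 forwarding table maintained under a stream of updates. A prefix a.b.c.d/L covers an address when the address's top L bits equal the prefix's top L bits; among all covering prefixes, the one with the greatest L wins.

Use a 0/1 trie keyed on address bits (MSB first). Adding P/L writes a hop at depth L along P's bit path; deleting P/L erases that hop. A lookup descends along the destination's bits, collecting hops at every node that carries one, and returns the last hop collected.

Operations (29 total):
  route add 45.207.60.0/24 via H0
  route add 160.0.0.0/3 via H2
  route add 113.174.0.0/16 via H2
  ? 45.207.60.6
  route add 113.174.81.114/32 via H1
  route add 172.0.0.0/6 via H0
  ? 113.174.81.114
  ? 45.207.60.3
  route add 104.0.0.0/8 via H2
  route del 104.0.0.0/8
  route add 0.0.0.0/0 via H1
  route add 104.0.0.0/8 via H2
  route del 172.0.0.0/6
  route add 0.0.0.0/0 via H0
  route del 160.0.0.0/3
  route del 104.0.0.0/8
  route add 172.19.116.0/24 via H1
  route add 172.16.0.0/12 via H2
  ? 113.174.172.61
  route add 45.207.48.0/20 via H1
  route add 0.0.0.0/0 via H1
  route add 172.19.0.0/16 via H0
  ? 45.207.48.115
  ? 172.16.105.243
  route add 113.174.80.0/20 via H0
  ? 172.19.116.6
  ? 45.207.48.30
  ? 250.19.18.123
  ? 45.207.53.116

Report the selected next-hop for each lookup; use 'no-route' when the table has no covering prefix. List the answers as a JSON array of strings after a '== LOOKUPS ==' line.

Trace:
  + 45.207.60.0/24 (H0) depth=24
  + 160.0.0.0/3 (H2) depth=3
  + 113.174.0.0/16 (H2) depth=16
  lookup 45.207.60.6: bits 001011011100111100111100 walk d0:-→d1:-→d2:-→d3:-→d4:-→d5:-→d6:-→d7:-→d8:-→d9:-→d10:-→d11:-→d12:-→d13:-→d14:-→d15:-→d16:-→d17:-→d18:-→d19:-→d20:-→d21:-→d22:-→d23:-→d24:H0 -> H0
  + 113.174.81.114/32 (H1) depth=32
  + 172.0.0.0/6 (H0) depth=6
  lookup 113.174.81.114: bits 01110001101011100101000101110010 walk d0:-→d1:-→d2:-→d3:-→d4:-→d5:-→d6:-→d7:-→d8:-→d9:-→d10:-→d11:-→d12:-→d13:-→d14:-→d15:-→d16:H2→d17:-→d18:-→d19:-→d20:-→d21:-→d22:-→d23:-→d24:-→d25:-→d26:-→d27:-→d28:-→d29:-→d30:-→d31:-→d32:H1 -> H1
  lookup 45.207.60.3: bits 001011011100111100111100 walk d0:-→d1:-→d2:-→d3:-→d4:-→d5:-→d6:-→d7:-→d8:-→d9:-→d10:-→d11:-→d12:-→d13:-→d14:-→d15:-→d16:-→d17:-→d18:-→d19:-→d20:-→d21:-→d22:-→d23:-→d24:H0 -> H0
  + 104.0.0.0/8 (H2) depth=8
  del 104.0.0.0/8 (clear depth 8)
  + 0.0.0.0/0 (H1) depth=0
  + 104.0.0.0/8 (H2) depth=8
  del 172.0.0.0/6 (clear depth 6)
  + 0.0.0.0/0 (H0) depth=0
  del 160.0.0.0/3 (clear depth 3)
  del 104.0.0.0/8 (clear depth 8)
  + 172.19.116.0/24 (H1) depth=24
  + 172.16.0.0/12 (H2) depth=12
  lookup 113.174.172.61: bits 0111000110101110 walk d0:H0→d1:-→d2:-→d3:-→d4:-→d5:-→d6:-→d7:-→d8:-→d9:-→d10:-→d11:-→d12:-→d13:-→d14:-→d15:-→d16:H2 -> H2
  + 45.207.48.0/20 (H1) depth=20
  + 0.0.0.0/0 (H1) depth=0
  + 172.19.0.0/16 (H0) depth=16
  lookup 45.207.48.115: bits 00101101110011110011 walk d0:H1→d1:-→d2:-→d3:-→d4:-→d5:-→d6:-→d7:-→d8:-→d9:-→d10:-→d11:-→d12:-→d13:-→d14:-→d15:-→d16:-→d17:-→d18:-→d19:-→d20:H1 -> H1
  lookup 172.16.105.243: bits 10101100000100 walk d0:H1→d1:-→d2:-→d3:-→d4:-→d5:-→d6:-→d7:-→d8:-→d9:-→d10:-→d11:-→d12:H2→d13:-→d14:- -> H2
  + 113.174.80.0/20 (H0) depth=20
  lookup 172.19.116.6: bits 101011000001001101110100 walk d0:H1→d1:-→d2:-→d3:-→d4:-→d5:-→d6:-→d7:-→d8:-→d9:-→d10:-→d11:-→d12:H2→d13:-→d14:-→d15:-→d16:H0→d17:-→d18:-→d19:-→d20:-→d21:-→d22:-→d23:-→d24:H1 -> H1
  lookup 45.207.48.30: bits 00101101110011110011 walk d0:H1→d1:-→d2:-→d3:-→d4:-→d5:-→d6:-→d7:-→d8:-→d9:-→d10:-→d11:-→d12:-→d13:-→d14:-→d15:-→d16:-→d17:-→d18:-→d19:-→d20:H1 -> H1
  lookup 250.19.18.123: bits 1 walk d0:H1→d1:- -> H1
  lookup 45.207.53.116: bits 00101101110011110011 walk d0:H1→d1:-→d2:-→d3:-→d4:-→d5:-→d6:-→d7:-→d8:-→d9:-→d10:-→d11:-→d12:-→d13:-→d14:-→d15:-→d16:-→d17:-→d18:-→d19:-→d20:H1 -> H1

== LOOKUPS ==
["H0","H1","H0","H2","H1","H2","H1","H1","H1","H1"]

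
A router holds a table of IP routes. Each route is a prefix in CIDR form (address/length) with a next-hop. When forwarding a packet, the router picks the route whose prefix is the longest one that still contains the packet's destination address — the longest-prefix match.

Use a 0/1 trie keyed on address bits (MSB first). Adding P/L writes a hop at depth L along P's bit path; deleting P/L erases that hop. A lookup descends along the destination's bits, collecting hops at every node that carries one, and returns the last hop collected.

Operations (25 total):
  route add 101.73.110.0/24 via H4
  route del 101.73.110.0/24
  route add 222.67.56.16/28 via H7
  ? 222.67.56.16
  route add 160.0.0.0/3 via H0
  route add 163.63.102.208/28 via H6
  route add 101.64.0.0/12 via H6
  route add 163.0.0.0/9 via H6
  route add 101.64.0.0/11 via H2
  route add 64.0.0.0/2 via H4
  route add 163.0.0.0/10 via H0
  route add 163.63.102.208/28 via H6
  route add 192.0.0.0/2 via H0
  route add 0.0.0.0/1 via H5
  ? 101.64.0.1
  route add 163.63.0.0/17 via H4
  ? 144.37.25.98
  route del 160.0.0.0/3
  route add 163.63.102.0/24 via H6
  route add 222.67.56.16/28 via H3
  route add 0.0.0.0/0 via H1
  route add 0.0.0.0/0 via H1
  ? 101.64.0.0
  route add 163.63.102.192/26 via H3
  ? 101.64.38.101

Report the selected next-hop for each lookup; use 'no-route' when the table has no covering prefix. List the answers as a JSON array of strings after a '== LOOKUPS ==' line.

Trace:
  + 101.73.110.0/24 (H4) depth=24
  del 101.73.110.0/24 (clear depth 24)
  + 222.67.56.16/28 (H7) depth=28
  Q 222.67.56.16: descend 1101111001000011001110000001 ; hops seen [H7] ; pick H7
  + 160.0.0.0/3 (H0) depth=3
  + 163.63.102.208/28 (H6) depth=28
  + 101.64.0.0/12 (H6) depth=12
  + 163.0.0.0/9 (H6) depth=9
  + 101.64.0.0/11 (H2) depth=11
  + 64.0.0.0/2 (H4) depth=2
  + 163.0.0.0/10 (H0) depth=10
  + 163.63.102.208/28 (H6) depth=28
  + 192.0.0.0/2 (H0) depth=2
  + 0.0.0.0/1 (H5) depth=1
  Q 101.64.0.1: descend 011001010100 ; hops seen [H5,H4,H2,H6] ; pick H6
  + 163.63.0.0/17 (H4) depth=17
  Q 144.37.25.98: descend 10 ; hops seen [∅] ; pick no-route
  del 160.0.0.0/3 (clear depth 3)
  + 163.63.102.0/24 (H6) depth=24
  + 222.67.56.16/28 (H3) depth=28
  + 0.0.0.0/0 (H1) depth=0
  + 0.0.0.0/0 (H1) depth=0
  Q 101.64.0.0: descend 011001010100 ; hops seen [H1,H5,H4,H2,H6] ; pick H6
  + 163.63.102.192/26 (H3) depth=26
  Q 101.64.38.101: descend 011001010100 ; hops seen [H1,H5,H4,H2,H6] ; pick H6

== LOOKUPS ==
["H7","H6","no-route","H6","H6"]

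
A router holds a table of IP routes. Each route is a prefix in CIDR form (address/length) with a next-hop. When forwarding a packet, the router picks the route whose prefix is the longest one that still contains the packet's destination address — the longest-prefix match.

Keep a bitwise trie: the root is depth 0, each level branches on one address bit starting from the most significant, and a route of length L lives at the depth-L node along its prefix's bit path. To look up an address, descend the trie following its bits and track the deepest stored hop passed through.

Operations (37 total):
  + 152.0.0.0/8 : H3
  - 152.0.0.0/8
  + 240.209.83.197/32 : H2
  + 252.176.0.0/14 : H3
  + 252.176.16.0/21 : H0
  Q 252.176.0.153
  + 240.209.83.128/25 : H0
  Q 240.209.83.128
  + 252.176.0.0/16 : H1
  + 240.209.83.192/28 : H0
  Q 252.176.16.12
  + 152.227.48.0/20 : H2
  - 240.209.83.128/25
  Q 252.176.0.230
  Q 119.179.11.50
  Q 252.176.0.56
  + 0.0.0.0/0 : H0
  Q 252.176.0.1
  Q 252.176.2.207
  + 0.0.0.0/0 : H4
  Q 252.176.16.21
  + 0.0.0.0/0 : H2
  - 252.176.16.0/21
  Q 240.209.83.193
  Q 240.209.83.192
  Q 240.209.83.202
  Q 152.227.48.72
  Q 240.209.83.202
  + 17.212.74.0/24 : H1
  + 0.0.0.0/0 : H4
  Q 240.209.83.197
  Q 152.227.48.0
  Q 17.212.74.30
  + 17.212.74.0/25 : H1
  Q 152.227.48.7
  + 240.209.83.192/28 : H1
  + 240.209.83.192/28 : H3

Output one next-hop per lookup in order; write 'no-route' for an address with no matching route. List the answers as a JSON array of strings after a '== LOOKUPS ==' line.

Process each operation:
  + 152.0.0.0/8 (H3) depth=8
  del 152.0.0.0/8 (clear depth 8)
  + 240.209.83.197/32 (H2) depth=32
  + 252.176.0.0/14 (H3) depth=14
  + 252.176.16.0/21 (H0) depth=21
  Q 252.176.0.153: descend 1111110010110000000 ; hops seen [H3] ; pick H3
  + 240.209.83.128/25 (H0) depth=25
  Q 240.209.83.128: descend 1111000011010001010100111 ; hops seen [H0] ; pick H0
  + 252.176.0.0/16 (H1) depth=16
  + 240.209.83.192/28 (H0) depth=28
  Q 252.176.16.12: descend 111111001011000000010 ; hops seen [H3,H1,H0] ; pick H0
  + 152.227.48.0/20 (H2) depth=20
  del 240.209.83.128/25 (clear depth 25)
  Q 252.176.0.230: descend 1111110010110000000 ; hops seen [H3,H1] ; pick H1
  Q 119.179.11.50: descend ε ; hops seen [∅] ; pick no-route
  Q 252.176.0.56: descend 1111110010110000000 ; hops seen [H3,H1] ; pick H1
  + 0.0.0.0/0 (H0) depth=0
  Q 252.176.0.1: descend 1111110010110000000 ; hops seen [H0,H3,H1] ; pick H1
  Q 252.176.2.207: descend 1111110010110000000 ; hops seen [H0,H3,H1] ; pick H1
  + 0.0.0.0/0 (H4) depth=0
  Q 252.176.16.21: descend 111111001011000000010 ; hops seen [H4,H3,H1,H0] ; pick H0
  + 0.0.0.0/0 (H2) depth=0
  del 252.176.16.0/21 (clear depth 21)
  Q 240.209.83.193: descend 11110000110100010101001111000 ; hops seen [H2,H0] ; pick H0
  Q 240.209.83.192: descend 11110000110100010101001111000 ; hops seen [H2,H0] ; pick H0
  Q 240.209.83.202: descend 1111000011010001010100111100 ; hops seen [H2,H0] ; pick H0
  Q 152.227.48.72: descend 10011000111000110011 ; hops seen [H2,H2] ; pick H2
  Q 240.209.83.202: descend 1111000011010001010100111100 ; hops seen [H2,H0] ; pick H0
  + 17.212.74.0/24 (H1) depth=24
  + 0.0.0.0/0 (H4) depth=0
  Q 240.209.83.197: descend 11110000110100010101001111000101 ; hops seen [H4,H0,H2] ; pick H2
  Q 152.227.48.0: descend 10011000111000110011 ; hops seen [H4,H2] ; pick H2
  Q 17.212.74.30: descend 000100011101010001001010 ; hops seen [H4,H1] ; pick H1
  + 17.212.74.0/25 (H1) depth=25
  Q 152.227.48.7: descend 10011000111000110011 ; hops seen [H4,H2] ; pick H2
  + 240.209.83.192/28 (H1) depth=28
  + 240.209.83.192/28 (H3) depth=28

== LOOKUPS ==
["H3","H0","H0","H1","no-route","H1","H1","H1","H0","H0","H0","H0","H2","H0","H2","H2","H1","H2"]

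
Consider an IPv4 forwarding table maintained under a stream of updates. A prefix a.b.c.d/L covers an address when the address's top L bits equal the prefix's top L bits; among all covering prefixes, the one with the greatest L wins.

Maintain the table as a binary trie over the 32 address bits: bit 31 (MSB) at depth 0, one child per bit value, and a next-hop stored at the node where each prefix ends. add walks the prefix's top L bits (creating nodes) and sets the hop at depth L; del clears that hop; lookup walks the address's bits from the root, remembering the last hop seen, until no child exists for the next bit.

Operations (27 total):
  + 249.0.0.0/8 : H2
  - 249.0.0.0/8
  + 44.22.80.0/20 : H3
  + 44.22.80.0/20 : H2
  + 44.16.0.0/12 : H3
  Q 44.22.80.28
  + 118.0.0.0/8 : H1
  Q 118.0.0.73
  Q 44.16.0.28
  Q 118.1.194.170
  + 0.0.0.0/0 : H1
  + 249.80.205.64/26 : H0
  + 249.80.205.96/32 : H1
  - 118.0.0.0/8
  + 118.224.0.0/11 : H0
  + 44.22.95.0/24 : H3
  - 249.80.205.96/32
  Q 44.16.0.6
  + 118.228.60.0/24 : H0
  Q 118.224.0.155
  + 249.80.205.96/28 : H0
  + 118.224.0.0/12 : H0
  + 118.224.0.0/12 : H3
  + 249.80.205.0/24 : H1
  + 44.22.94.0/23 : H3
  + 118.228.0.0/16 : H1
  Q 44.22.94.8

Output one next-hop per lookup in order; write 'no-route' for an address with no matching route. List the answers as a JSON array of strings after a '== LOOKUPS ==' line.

Process each operation:
  + 249.0.0.0/8 (H2) depth=8
  - 249.0.0.0/8 clear@8
  + 44.22.80.0/20 (H3) depth=20
  + 44.22.80.0/20 (H2) depth=20
  + 44.16.0.0/12 (H3) depth=12
  lookup 44.22.80.28: bits 00101100000101100101 walk d0:-→d1:-→d2:-→d3:-→d4:-→d5:-→d6:-→d7:-→d8:-→d9:-→d10:-→d11:-→d12:H3→d13:-→d14:-→d15:-→d16:-→d17:-→d18:-→d19:-→d20:H2 -> H2
  + 118.0.0.0/8 (H1) depth=8
  lookup 118.0.0.73: bits 01110110 walk d0:-→d1:-→d2:-→d3:-→d4:-→d5:-→d6:-→d7:-→d8:H1 -> H1
  lookup 44.16.0.28: bits 0010110000010 walk d0:-→d1:-→d2:-→d3:-→d4:-→d5:-→d6:-→d7:-→d8:-→d9:-→d10:-→d11:-→d12:H3→d13:- -> H3
  lookup 118.1.194.170: bits 01110110 walk d0:-→d1:-→d2:-→d3:-→d4:-→d5:-→d6:-→d7:-→d8:H1 -> H1
  + 0.0.0.0/0 (H1) depth=0
  + 249.80.205.64/26 (H0) depth=26
  + 249.80.205.96/32 (H1) depth=32
  - 118.0.0.0/8 clear@8
  + 118.224.0.0/11 (H0) depth=11
  + 44.22.95.0/24 (H3) depth=24
  - 249.80.205.96/32 clear@32
  lookup 44.16.0.6: bits 0010110000010 walk d0:H1→d1:-→d2:-→d3:-→d4:-→d5:-→d6:-→d7:-→d8:-→d9:-→d10:-→d11:-→d12:H3→d13:- -> H3
  + 118.228.60.0/24 (H0) depth=24
  lookup 118.224.0.155: bits 0111011011100 walk d0:H1→d1:-→d2:-→d3:-→d4:-→d5:-→d6:-→d7:-→d8:-→d9:-→d10:-→d11:H0→d12:-→d13:- -> H0
  + 249.80.205.96/28 (H0) depth=28
  + 118.224.0.0/12 (H0) depth=12
  + 118.224.0.0/12 (H3) depth=12
  + 249.80.205.0/24 (H1) depth=24
  + 44.22.94.0/23 (H3) depth=23
  + 118.228.0.0/16 (H1) depth=16
  lookup 44.22.94.8: bits 00101100000101100101111 walk d0:H1→d1:-→d2:-→d3:-→d4:-→d5:-→d6:-→d7:-→d8:-→d9:-→d10:-→d11:-→d12:H3→d13:-→d14:-→d15:-→d16:-→d17:-→d18:-→d19:-→d20:H2→d21:-→d22:-→d23:H3 -> H3

== LOOKUPS ==
["H2","H1","H3","H1","H3","H0","H3"]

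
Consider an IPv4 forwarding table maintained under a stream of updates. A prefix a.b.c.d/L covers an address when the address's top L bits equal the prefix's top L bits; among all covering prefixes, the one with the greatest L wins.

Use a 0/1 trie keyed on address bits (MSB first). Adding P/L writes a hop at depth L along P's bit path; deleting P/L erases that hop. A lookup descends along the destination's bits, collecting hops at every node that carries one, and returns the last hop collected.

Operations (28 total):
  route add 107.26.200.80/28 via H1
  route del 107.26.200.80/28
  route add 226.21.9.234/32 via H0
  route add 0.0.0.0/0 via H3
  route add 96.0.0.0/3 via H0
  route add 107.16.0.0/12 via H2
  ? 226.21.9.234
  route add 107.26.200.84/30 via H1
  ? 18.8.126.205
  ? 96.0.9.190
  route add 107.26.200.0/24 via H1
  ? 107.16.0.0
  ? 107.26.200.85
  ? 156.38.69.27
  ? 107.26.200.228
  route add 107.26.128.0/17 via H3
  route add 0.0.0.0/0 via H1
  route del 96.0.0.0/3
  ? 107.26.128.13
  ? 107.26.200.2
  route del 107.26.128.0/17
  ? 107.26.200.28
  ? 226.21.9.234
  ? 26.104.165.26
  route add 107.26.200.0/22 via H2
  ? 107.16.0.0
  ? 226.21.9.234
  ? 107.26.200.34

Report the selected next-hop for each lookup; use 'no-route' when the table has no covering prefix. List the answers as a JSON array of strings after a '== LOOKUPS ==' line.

Apply in order:
  + 107.26.200.80/28 (H1) depth=28
  - 107.26.200.80/28 clear@28
  + 226.21.9.234/32 (H0) depth=32
  + 0.0.0.0/0 (H3) depth=0
  + 96.0.0.0/3 (H0) depth=3
  + 107.16.0.0/12 (H2) depth=12
  Q 226.21.9.234: descend 11100010000101010000100111101010 ; hops seen [H3,H0] ; pick H0
  + 107.26.200.84/30 (H1) depth=30
  Q 18.8.126.205: descend 0 ; hops seen [H3] ; pick H3
  Q 96.0.9.190: descend 0110 ; hops seen [H3,H0] ; pick H0
  + 107.26.200.0/24 (H1) depth=24
  Q 107.16.0.0: descend 011010110001 ; hops seen [H3,H0,H2] ; pick H2
  Q 107.26.200.85: descend 011010110001101011001000010101 ; hops seen [H3,H0,H2,H1,H1] ; pick H1
  Q 156.38.69.27: descend 1 ; hops seen [H3] ; pick H3
  Q 107.26.200.228: descend 011010110001101011001000 ; hops seen [H3,H0,H2,H1] ; pick H1
  + 107.26.128.0/17 (H3) depth=17
  + 0.0.0.0/0 (H1) depth=0
  - 96.0.0.0/3 clear@3
  Q 107.26.128.13: descend 01101011000110101 ; hops seen [H1,H2,H3] ; pick H3
  Q 107.26.200.2: descend 0110101100011010110010000 ; hops seen [H1,H2,H3,H1] ; pick H1
  - 107.26.128.0/17 clear@17
  Q 107.26.200.28: descend 0110101100011010110010000 ; hops seen [H1,H2,H1] ; pick H1
  Q 226.21.9.234: descend 11100010000101010000100111101010 ; hops seen [H1,H0] ; pick H0
  Q 26.104.165.26: descend 0 ; hops seen [H1] ; pick H1
  + 107.26.200.0/22 (H2) depth=22
  Q 107.16.0.0: descend 011010110001 ; hops seen [H1,H2] ; pick H2
  Q 226.21.9.234: descend 11100010000101010000100111101010 ; hops seen [H1,H0] ; pick H0
  Q 107.26.200.34: descend 0110101100011010110010000 ; hops seen [H1,H2,H2,H1] ; pick H1

== LOOKUPS ==
["H0","H3","H0","H2","H1","H3","H1","H3","H1","H1","H0","H1","H2","H0","H1"]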